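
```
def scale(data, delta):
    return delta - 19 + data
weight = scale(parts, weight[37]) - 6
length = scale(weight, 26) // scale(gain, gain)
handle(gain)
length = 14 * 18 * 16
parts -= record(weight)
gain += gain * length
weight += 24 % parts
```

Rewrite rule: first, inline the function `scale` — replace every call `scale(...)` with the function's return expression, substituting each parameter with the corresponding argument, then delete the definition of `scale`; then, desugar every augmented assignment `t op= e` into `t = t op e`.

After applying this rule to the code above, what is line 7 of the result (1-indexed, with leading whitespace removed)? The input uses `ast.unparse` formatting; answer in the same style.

Transformed code:
weight = weight[37] - 19 + parts - 6
length = (26 - 19 + weight) // (gain - 19 + gain)
handle(gain)
length = 14 * 18 * 16
parts = parts - record(weight)
gain = gain + gain * length
weight = weight + 24 % parts

weight = weight + 24 % parts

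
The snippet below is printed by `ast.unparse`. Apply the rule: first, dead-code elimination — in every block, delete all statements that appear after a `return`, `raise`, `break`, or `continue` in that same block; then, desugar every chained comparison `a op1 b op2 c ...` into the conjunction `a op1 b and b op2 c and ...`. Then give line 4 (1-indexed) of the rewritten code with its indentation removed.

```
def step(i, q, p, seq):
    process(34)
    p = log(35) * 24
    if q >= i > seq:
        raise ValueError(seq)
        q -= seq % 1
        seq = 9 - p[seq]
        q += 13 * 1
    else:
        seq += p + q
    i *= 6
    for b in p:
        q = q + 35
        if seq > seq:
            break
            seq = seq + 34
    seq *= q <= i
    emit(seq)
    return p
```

if q >= i and i > seq:

Transformed code:
def step(i, q, p, seq):
    process(34)
    p = log(35) * 24
    if q >= i and i > seq:
        raise ValueError(seq)
    else:
        seq += p + q
    i *= 6
    for b in p:
        q = q + 35
        if seq > seq:
            break
    seq *= q <= i
    emit(seq)
    return p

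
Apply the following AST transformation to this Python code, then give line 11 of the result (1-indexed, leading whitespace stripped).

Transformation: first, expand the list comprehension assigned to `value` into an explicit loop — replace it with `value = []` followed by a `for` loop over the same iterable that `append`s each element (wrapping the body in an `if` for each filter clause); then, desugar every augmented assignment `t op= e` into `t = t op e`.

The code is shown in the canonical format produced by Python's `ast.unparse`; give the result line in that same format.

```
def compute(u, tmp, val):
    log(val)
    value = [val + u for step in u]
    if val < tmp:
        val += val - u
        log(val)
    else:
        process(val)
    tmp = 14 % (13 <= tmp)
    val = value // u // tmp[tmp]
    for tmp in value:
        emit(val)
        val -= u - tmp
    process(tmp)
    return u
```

tmp = 14 % (13 <= tmp)

Transformed code:
def compute(u, tmp, val):
    log(val)
    value = []
    for step in u:
        value.append(val + u)
    if val < tmp:
        val = val + (val - u)
        log(val)
    else:
        process(val)
    tmp = 14 % (13 <= tmp)
    val = value // u // tmp[tmp]
    for tmp in value:
        emit(val)
        val = val - (u - tmp)
    process(tmp)
    return u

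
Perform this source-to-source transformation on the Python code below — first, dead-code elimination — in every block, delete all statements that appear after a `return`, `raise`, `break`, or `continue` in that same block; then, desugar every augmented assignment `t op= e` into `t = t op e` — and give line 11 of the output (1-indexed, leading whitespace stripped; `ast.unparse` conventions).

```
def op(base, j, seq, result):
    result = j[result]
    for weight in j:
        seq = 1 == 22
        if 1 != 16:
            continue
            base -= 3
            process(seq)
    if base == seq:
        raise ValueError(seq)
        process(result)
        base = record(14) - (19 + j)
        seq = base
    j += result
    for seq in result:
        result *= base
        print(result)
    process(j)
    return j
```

Transformed code:
def op(base, j, seq, result):
    result = j[result]
    for weight in j:
        seq = 1 == 22
        if 1 != 16:
            continue
    if base == seq:
        raise ValueError(seq)
    j = j + result
    for seq in result:
        result = result * base
        print(result)
    process(j)
    return j

result = result * base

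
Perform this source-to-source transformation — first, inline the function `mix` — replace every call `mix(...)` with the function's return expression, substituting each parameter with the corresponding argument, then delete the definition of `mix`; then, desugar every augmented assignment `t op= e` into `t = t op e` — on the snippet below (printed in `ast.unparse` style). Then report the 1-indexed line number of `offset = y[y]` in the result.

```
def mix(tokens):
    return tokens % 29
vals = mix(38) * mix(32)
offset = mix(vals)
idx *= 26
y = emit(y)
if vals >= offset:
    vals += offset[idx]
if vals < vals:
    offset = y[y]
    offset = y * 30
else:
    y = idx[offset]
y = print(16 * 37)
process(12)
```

8

Transformed code:
vals = 38 % 29 * (32 % 29)
offset = vals % 29
idx = idx * 26
y = emit(y)
if vals >= offset:
    vals = vals + offset[idx]
if vals < vals:
    offset = y[y]
    offset = y * 30
else:
    y = idx[offset]
y = print(16 * 37)
process(12)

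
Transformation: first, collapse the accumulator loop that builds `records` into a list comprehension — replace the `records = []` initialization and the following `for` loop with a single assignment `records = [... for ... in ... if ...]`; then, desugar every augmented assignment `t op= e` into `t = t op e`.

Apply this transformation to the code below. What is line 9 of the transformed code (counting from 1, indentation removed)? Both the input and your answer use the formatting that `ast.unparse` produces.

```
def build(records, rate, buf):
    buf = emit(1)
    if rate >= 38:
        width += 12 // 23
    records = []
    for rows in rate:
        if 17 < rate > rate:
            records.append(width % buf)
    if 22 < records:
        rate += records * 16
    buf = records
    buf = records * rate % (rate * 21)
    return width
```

Transformed code:
def build(records, rate, buf):
    buf = emit(1)
    if rate >= 38:
        width = width + 12 // 23
    records = [width % buf for rows in rate if 17 < rate > rate]
    if 22 < records:
        rate = rate + records * 16
    buf = records
    buf = records * rate % (rate * 21)
    return width

buf = records * rate % (rate * 21)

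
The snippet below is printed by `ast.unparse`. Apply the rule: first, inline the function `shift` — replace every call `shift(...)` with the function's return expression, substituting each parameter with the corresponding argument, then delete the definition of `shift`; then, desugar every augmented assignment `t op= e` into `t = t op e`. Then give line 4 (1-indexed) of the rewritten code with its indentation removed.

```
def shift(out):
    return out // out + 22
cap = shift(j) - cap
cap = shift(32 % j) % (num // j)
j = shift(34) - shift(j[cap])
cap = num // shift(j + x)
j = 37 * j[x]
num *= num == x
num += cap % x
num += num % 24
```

cap = num // ((j + x) // (j + x) + 22)

Transformed code:
cap = j // j + 22 - cap
cap = (32 % j // (32 % j) + 22) % (num // j)
j = 34 // 34 + 22 - (j[cap] // j[cap] + 22)
cap = num // ((j + x) // (j + x) + 22)
j = 37 * j[x]
num = num * (num == x)
num = num + cap % x
num = num + num % 24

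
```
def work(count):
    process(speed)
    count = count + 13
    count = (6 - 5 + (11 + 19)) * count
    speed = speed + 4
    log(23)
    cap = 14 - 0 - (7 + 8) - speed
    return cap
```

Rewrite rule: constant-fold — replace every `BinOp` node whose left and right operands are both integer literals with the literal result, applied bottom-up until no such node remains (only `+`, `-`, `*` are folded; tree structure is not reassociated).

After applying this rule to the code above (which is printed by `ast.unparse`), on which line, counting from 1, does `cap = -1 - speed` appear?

7

Transformed code:
def work(count):
    process(speed)
    count = count + 13
    count = 31 * count
    speed = speed + 4
    log(23)
    cap = -1 - speed
    return cap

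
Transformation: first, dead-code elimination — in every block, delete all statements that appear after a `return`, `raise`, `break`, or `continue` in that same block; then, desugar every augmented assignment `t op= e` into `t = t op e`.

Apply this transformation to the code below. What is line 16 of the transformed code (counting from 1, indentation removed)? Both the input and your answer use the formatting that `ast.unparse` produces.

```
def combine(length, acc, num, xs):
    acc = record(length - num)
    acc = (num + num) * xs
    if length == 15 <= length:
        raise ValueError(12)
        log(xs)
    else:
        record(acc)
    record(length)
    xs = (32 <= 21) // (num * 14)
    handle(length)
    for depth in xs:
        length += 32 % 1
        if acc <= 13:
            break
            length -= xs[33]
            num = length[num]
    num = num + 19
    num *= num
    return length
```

num = num * num

Transformed code:
def combine(length, acc, num, xs):
    acc = record(length - num)
    acc = (num + num) * xs
    if length == 15 <= length:
        raise ValueError(12)
    else:
        record(acc)
    record(length)
    xs = (32 <= 21) // (num * 14)
    handle(length)
    for depth in xs:
        length = length + 32 % 1
        if acc <= 13:
            break
    num = num + 19
    num = num * num
    return length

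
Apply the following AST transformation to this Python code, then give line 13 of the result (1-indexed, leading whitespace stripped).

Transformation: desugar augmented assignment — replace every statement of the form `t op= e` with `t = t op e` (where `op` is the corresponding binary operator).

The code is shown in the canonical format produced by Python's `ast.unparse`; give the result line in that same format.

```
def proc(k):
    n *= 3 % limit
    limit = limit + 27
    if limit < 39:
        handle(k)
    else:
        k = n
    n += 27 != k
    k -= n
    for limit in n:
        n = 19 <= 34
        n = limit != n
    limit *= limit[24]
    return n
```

limit = limit * limit[24]

Transformed code:
def proc(k):
    n = n * (3 % limit)
    limit = limit + 27
    if limit < 39:
        handle(k)
    else:
        k = n
    n = n + (27 != k)
    k = k - n
    for limit in n:
        n = 19 <= 34
        n = limit != n
    limit = limit * limit[24]
    return n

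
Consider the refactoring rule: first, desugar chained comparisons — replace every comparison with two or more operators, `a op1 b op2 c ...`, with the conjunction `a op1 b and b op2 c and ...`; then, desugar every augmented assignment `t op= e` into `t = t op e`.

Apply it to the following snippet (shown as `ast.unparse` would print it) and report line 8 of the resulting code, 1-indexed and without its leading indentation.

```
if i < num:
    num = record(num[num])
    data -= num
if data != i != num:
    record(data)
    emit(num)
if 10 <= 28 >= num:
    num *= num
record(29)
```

num = num * num

Transformed code:
if i < num:
    num = record(num[num])
    data = data - num
if data != i and i != num:
    record(data)
    emit(num)
if 10 <= 28 and 28 >= num:
    num = num * num
record(29)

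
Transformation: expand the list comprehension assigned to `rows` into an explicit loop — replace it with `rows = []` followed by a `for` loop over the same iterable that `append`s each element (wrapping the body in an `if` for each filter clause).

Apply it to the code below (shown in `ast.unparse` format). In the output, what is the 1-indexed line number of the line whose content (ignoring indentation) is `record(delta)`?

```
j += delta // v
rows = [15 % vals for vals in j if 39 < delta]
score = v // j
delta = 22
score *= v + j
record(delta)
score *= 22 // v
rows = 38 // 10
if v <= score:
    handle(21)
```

9

Transformed code:
j += delta // v
rows = []
for vals in j:
    if 39 < delta:
        rows.append(15 % vals)
score = v // j
delta = 22
score *= v + j
record(delta)
score *= 22 // v
rows = 38 // 10
if v <= score:
    handle(21)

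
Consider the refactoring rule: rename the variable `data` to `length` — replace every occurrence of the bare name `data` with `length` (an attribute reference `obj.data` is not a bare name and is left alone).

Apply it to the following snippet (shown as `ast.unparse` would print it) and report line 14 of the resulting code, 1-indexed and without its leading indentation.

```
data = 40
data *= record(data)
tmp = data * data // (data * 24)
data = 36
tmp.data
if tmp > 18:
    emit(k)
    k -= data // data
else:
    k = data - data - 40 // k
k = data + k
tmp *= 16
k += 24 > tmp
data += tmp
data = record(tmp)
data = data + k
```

length += tmp

Transformed code:
length = 40
length *= record(length)
tmp = length * length // (length * 24)
length = 36
tmp.data
if tmp > 18:
    emit(k)
    k -= length // length
else:
    k = length - length - 40 // k
k = length + k
tmp *= 16
k += 24 > tmp
length += tmp
length = record(tmp)
length = length + k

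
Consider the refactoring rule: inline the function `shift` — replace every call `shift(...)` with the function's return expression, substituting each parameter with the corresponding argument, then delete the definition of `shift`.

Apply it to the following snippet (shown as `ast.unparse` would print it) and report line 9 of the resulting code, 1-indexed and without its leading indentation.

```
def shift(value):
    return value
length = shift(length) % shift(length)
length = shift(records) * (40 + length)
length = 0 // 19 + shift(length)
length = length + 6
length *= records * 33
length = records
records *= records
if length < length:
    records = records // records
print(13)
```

records = records // records

Transformed code:
length = length % length
length = records * (40 + length)
length = 0 // 19 + length
length = length + 6
length *= records * 33
length = records
records *= records
if length < length:
    records = records // records
print(13)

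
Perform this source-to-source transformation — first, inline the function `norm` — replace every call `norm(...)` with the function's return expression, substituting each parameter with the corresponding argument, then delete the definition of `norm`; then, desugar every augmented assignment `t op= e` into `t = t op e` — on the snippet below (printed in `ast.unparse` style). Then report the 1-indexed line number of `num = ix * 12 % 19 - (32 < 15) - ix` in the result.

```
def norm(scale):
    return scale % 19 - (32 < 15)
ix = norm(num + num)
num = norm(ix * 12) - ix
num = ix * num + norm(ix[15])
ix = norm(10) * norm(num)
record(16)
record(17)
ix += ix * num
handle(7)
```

2

Transformed code:
ix = (num + num) % 19 - (32 < 15)
num = ix * 12 % 19 - (32 < 15) - ix
num = ix * num + (ix[15] % 19 - (32 < 15))
ix = (10 % 19 - (32 < 15)) * (num % 19 - (32 < 15))
record(16)
record(17)
ix = ix + ix * num
handle(7)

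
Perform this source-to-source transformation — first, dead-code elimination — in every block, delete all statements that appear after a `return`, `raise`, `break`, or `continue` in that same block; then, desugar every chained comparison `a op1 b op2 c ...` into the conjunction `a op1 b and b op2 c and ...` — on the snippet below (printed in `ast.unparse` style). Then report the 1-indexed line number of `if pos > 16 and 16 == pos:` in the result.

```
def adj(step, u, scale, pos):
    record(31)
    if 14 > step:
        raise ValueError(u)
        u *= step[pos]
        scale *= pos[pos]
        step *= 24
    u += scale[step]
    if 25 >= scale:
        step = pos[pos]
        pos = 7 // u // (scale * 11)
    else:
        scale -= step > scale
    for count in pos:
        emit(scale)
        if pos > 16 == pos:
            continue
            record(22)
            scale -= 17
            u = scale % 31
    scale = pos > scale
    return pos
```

Transformed code:
def adj(step, u, scale, pos):
    record(31)
    if 14 > step:
        raise ValueError(u)
    u += scale[step]
    if 25 >= scale:
        step = pos[pos]
        pos = 7 // u // (scale * 11)
    else:
        scale -= step > scale
    for count in pos:
        emit(scale)
        if pos > 16 and 16 == pos:
            continue
    scale = pos > scale
    return pos

13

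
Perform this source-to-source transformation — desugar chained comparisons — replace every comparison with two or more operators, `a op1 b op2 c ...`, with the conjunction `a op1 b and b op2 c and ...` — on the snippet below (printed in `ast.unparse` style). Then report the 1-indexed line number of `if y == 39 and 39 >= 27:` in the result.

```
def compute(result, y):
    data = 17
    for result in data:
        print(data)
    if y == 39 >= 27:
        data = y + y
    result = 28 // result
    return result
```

5

Transformed code:
def compute(result, y):
    data = 17
    for result in data:
        print(data)
    if y == 39 and 39 >= 27:
        data = y + y
    result = 28 // result
    return result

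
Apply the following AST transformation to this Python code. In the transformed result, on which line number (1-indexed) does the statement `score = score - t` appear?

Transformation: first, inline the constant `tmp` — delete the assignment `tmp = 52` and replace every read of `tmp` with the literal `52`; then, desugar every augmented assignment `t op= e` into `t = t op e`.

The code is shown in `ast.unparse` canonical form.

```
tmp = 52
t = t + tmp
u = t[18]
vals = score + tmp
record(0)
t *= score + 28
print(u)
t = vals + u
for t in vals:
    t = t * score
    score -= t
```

10

Transformed code:
t = t + 52
u = t[18]
vals = score + 52
record(0)
t = t * (score + 28)
print(u)
t = vals + u
for t in vals:
    t = t * score
    score = score - t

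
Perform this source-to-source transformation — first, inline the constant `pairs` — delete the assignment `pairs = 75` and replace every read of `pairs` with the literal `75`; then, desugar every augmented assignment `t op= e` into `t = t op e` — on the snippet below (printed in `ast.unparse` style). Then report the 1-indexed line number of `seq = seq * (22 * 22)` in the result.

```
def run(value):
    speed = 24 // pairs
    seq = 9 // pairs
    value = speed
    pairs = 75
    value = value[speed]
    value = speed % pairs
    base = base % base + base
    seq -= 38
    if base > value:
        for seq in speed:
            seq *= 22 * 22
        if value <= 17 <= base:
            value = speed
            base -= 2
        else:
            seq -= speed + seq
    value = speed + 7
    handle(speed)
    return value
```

11

Transformed code:
def run(value):
    speed = 24 // 75
    seq = 9 // 75
    value = speed
    value = value[speed]
    value = speed % 75
    base = base % base + base
    seq = seq - 38
    if base > value:
        for seq in speed:
            seq = seq * (22 * 22)
        if value <= 17 <= base:
            value = speed
            base = base - 2
        else:
            seq = seq - (speed + seq)
    value = speed + 7
    handle(speed)
    return value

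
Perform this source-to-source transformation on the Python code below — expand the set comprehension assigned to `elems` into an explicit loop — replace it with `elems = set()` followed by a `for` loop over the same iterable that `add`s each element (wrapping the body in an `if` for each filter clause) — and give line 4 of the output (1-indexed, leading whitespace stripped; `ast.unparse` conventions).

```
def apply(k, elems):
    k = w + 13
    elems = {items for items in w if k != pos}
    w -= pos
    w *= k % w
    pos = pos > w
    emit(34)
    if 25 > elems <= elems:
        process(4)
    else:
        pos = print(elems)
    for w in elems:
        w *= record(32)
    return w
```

for items in w:

Transformed code:
def apply(k, elems):
    k = w + 13
    elems = set()
    for items in w:
        if k != pos:
            elems.add(items)
    w -= pos
    w *= k % w
    pos = pos > w
    emit(34)
    if 25 > elems <= elems:
        process(4)
    else:
        pos = print(elems)
    for w in elems:
        w *= record(32)
    return w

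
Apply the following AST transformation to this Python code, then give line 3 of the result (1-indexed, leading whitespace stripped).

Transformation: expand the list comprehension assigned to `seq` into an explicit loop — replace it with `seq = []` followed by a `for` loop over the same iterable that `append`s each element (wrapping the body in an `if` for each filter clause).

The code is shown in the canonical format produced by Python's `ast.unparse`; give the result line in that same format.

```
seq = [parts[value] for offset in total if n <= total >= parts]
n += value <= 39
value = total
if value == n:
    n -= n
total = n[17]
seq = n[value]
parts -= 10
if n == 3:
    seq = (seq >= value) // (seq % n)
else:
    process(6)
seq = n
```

Transformed code:
seq = []
for offset in total:
    if n <= total >= parts:
        seq.append(parts[value])
n += value <= 39
value = total
if value == n:
    n -= n
total = n[17]
seq = n[value]
parts -= 10
if n == 3:
    seq = (seq >= value) // (seq % n)
else:
    process(6)
seq = n

if n <= total >= parts:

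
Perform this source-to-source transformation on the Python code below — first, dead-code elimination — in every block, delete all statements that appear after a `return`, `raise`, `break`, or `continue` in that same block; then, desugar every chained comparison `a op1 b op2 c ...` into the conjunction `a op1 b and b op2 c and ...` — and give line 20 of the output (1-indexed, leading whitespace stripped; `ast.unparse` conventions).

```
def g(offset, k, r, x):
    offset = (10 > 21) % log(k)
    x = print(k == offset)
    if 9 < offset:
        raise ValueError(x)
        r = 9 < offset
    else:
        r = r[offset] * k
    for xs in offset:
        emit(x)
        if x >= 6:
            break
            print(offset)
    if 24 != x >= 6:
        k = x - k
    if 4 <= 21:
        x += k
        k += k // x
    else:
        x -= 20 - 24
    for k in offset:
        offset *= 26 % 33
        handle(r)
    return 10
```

Transformed code:
def g(offset, k, r, x):
    offset = (10 > 21) % log(k)
    x = print(k == offset)
    if 9 < offset:
        raise ValueError(x)
    else:
        r = r[offset] * k
    for xs in offset:
        emit(x)
        if x >= 6:
            break
    if 24 != x and x >= 6:
        k = x - k
    if 4 <= 21:
        x += k
        k += k // x
    else:
        x -= 20 - 24
    for k in offset:
        offset *= 26 % 33
        handle(r)
    return 10

offset *= 26 % 33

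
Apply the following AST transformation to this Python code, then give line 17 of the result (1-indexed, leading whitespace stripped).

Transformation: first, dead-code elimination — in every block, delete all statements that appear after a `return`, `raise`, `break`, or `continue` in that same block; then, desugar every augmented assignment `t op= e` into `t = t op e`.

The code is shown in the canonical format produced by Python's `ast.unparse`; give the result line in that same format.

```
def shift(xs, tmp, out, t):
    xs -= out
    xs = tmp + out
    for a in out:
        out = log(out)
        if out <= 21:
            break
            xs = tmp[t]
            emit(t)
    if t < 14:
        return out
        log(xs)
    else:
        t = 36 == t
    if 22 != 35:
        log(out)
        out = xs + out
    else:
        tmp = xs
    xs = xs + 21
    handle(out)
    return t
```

xs = xs + 21

Transformed code:
def shift(xs, tmp, out, t):
    xs = xs - out
    xs = tmp + out
    for a in out:
        out = log(out)
        if out <= 21:
            break
    if t < 14:
        return out
    else:
        t = 36 == t
    if 22 != 35:
        log(out)
        out = xs + out
    else:
        tmp = xs
    xs = xs + 21
    handle(out)
    return t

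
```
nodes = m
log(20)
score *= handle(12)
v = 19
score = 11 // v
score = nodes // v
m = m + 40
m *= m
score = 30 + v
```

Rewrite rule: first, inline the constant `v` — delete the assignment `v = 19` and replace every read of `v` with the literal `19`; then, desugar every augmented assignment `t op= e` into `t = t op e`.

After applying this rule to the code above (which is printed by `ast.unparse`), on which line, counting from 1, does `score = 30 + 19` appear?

Transformed code:
nodes = m
log(20)
score = score * handle(12)
score = 11 // 19
score = nodes // 19
m = m + 40
m = m * m
score = 30 + 19

8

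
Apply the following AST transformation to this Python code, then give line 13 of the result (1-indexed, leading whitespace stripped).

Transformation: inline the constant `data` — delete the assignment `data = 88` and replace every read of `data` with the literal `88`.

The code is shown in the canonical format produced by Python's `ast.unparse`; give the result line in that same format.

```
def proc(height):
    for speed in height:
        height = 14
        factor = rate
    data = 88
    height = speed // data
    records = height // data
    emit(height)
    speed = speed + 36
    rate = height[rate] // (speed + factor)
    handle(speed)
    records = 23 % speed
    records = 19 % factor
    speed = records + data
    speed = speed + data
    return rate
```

Transformed code:
def proc(height):
    for speed in height:
        height = 14
        factor = rate
    height = speed // 88
    records = height // 88
    emit(height)
    speed = speed + 36
    rate = height[rate] // (speed + factor)
    handle(speed)
    records = 23 % speed
    records = 19 % factor
    speed = records + 88
    speed = speed + 88
    return rate

speed = records + 88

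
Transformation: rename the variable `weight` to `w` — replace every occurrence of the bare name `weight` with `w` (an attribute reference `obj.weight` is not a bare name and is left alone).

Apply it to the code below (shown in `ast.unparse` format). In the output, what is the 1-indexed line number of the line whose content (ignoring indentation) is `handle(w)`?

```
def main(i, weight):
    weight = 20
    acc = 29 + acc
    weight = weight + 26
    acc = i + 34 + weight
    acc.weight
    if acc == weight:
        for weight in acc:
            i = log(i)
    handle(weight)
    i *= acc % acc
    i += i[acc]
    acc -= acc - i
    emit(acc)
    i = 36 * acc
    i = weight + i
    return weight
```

10

Transformed code:
def main(i, w):
    w = 20
    acc = 29 + acc
    w = w + 26
    acc = i + 34 + w
    acc.weight
    if acc == w:
        for w in acc:
            i = log(i)
    handle(w)
    i *= acc % acc
    i += i[acc]
    acc -= acc - i
    emit(acc)
    i = 36 * acc
    i = w + i
    return w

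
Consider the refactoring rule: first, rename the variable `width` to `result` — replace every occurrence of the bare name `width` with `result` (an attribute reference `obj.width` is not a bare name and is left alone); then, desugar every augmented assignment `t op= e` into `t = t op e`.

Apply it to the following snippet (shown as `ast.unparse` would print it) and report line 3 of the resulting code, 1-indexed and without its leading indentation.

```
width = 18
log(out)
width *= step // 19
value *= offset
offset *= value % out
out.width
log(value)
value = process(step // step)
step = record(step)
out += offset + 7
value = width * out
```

Transformed code:
result = 18
log(out)
result = result * (step // 19)
value = value * offset
offset = offset * (value % out)
out.width
log(value)
value = process(step // step)
step = record(step)
out = out + (offset + 7)
value = result * out

result = result * (step // 19)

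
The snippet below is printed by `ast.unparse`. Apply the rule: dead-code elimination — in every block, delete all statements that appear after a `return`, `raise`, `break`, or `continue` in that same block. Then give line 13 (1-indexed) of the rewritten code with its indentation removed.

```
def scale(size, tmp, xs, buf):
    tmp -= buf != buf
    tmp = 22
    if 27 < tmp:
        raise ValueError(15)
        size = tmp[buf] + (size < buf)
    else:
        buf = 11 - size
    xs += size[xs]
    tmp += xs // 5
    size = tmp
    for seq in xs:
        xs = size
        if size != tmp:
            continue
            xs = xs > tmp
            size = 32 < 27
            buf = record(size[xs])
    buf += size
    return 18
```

Transformed code:
def scale(size, tmp, xs, buf):
    tmp -= buf != buf
    tmp = 22
    if 27 < tmp:
        raise ValueError(15)
    else:
        buf = 11 - size
    xs += size[xs]
    tmp += xs // 5
    size = tmp
    for seq in xs:
        xs = size
        if size != tmp:
            continue
    buf += size
    return 18

if size != tmp:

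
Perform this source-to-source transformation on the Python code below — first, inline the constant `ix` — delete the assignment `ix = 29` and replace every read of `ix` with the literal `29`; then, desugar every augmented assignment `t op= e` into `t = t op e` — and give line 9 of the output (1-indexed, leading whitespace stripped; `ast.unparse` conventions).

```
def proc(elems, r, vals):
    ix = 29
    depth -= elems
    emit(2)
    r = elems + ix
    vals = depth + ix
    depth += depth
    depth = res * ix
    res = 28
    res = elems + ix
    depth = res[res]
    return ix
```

res = elems + 29

Transformed code:
def proc(elems, r, vals):
    depth = depth - elems
    emit(2)
    r = elems + 29
    vals = depth + 29
    depth = depth + depth
    depth = res * 29
    res = 28
    res = elems + 29
    depth = res[res]
    return 29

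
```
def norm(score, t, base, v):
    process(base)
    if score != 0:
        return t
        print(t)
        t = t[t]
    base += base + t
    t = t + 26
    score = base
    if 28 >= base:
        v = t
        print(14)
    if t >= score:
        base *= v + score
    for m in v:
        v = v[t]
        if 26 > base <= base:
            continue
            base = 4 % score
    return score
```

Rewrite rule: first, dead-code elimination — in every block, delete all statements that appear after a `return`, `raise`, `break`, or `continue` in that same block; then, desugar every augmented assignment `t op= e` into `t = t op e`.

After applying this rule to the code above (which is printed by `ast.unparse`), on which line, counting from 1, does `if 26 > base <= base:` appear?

Transformed code:
def norm(score, t, base, v):
    process(base)
    if score != 0:
        return t
    base = base + (base + t)
    t = t + 26
    score = base
    if 28 >= base:
        v = t
        print(14)
    if t >= score:
        base = base * (v + score)
    for m in v:
        v = v[t]
        if 26 > base <= base:
            continue
    return score

15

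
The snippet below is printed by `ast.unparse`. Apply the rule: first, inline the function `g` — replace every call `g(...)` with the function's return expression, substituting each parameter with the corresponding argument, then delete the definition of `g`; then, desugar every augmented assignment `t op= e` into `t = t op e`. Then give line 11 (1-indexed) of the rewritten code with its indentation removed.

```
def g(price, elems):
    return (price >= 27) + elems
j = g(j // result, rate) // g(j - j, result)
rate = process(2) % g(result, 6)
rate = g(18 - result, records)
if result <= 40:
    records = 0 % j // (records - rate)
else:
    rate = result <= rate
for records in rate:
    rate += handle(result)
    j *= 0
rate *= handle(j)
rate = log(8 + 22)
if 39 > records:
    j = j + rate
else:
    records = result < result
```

Transformed code:
j = ((j // result >= 27) + rate) // ((j - j >= 27) + result)
rate = process(2) % ((result >= 27) + 6)
rate = (18 - result >= 27) + records
if result <= 40:
    records = 0 % j // (records - rate)
else:
    rate = result <= rate
for records in rate:
    rate = rate + handle(result)
    j = j * 0
rate = rate * handle(j)
rate = log(8 + 22)
if 39 > records:
    j = j + rate
else:
    records = result < result

rate = rate * handle(j)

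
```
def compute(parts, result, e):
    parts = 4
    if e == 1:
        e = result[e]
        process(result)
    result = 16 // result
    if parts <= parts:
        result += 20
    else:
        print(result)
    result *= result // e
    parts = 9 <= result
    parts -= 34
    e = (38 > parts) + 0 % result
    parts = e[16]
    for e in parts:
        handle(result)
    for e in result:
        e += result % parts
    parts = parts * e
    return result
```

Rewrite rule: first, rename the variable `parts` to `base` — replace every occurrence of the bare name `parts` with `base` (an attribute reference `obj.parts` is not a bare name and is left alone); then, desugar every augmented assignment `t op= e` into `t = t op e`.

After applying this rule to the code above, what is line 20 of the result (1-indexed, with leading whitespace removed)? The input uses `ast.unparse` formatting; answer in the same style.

base = base * e

Transformed code:
def compute(base, result, e):
    base = 4
    if e == 1:
        e = result[e]
        process(result)
    result = 16 // result
    if base <= base:
        result = result + 20
    else:
        print(result)
    result = result * (result // e)
    base = 9 <= result
    base = base - 34
    e = (38 > base) + 0 % result
    base = e[16]
    for e in base:
        handle(result)
    for e in result:
        e = e + result % base
    base = base * e
    return result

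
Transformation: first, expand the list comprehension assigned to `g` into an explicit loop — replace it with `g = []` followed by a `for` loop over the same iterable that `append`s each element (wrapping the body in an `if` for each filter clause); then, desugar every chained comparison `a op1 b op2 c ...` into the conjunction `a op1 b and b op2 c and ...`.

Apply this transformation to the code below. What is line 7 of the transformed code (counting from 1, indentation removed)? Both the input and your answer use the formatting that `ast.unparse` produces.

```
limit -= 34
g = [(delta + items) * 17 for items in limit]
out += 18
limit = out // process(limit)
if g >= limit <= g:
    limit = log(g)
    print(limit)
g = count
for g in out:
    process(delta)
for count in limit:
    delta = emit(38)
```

Transformed code:
limit -= 34
g = []
for items in limit:
    g.append((delta + items) * 17)
out += 18
limit = out // process(limit)
if g >= limit and limit <= g:
    limit = log(g)
    print(limit)
g = count
for g in out:
    process(delta)
for count in limit:
    delta = emit(38)

if g >= limit and limit <= g:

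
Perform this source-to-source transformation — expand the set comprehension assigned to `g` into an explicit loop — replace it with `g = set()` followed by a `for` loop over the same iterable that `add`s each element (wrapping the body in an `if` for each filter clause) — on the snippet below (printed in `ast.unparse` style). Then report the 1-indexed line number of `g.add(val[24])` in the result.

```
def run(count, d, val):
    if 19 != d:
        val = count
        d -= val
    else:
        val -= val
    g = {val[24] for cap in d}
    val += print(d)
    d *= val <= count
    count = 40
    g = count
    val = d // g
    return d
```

Transformed code:
def run(count, d, val):
    if 19 != d:
        val = count
        d -= val
    else:
        val -= val
    g = set()
    for cap in d:
        g.add(val[24])
    val += print(d)
    d *= val <= count
    count = 40
    g = count
    val = d // g
    return d

9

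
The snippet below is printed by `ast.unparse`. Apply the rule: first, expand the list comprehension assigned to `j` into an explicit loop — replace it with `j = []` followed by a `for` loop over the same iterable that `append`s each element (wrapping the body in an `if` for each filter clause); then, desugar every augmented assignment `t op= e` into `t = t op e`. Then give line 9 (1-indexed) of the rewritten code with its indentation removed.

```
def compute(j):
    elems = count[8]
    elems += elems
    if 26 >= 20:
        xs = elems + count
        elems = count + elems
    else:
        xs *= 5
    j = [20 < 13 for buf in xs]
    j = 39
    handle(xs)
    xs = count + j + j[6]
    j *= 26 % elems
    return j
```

Transformed code:
def compute(j):
    elems = count[8]
    elems = elems + elems
    if 26 >= 20:
        xs = elems + count
        elems = count + elems
    else:
        xs = xs * 5
    j = []
    for buf in xs:
        j.append(20 < 13)
    j = 39
    handle(xs)
    xs = count + j + j[6]
    j = j * (26 % elems)
    return j

j = []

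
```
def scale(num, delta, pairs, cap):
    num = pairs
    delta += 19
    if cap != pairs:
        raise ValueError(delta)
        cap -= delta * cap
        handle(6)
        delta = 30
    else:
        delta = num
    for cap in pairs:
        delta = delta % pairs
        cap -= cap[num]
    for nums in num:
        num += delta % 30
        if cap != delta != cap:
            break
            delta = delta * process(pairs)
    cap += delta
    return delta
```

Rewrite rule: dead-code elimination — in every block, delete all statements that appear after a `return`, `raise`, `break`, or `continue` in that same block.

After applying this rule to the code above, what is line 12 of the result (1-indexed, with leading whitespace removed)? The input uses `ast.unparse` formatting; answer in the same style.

num += delta % 30

Transformed code:
def scale(num, delta, pairs, cap):
    num = pairs
    delta += 19
    if cap != pairs:
        raise ValueError(delta)
    else:
        delta = num
    for cap in pairs:
        delta = delta % pairs
        cap -= cap[num]
    for nums in num:
        num += delta % 30
        if cap != delta != cap:
            break
    cap += delta
    return delta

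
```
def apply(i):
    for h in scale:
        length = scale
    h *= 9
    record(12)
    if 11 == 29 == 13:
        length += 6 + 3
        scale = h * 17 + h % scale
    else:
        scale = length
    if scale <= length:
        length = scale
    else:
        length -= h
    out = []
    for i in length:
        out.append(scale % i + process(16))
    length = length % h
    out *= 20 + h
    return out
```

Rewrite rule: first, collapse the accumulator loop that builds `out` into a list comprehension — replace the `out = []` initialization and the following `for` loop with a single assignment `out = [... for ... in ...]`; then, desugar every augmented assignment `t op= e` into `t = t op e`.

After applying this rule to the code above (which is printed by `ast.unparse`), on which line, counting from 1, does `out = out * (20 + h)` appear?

Transformed code:
def apply(i):
    for h in scale:
        length = scale
    h = h * 9
    record(12)
    if 11 == 29 == 13:
        length = length + (6 + 3)
        scale = h * 17 + h % scale
    else:
        scale = length
    if scale <= length:
        length = scale
    else:
        length = length - h
    out = [scale % i + process(16) for i in length]
    length = length % h
    out = out * (20 + h)
    return out

17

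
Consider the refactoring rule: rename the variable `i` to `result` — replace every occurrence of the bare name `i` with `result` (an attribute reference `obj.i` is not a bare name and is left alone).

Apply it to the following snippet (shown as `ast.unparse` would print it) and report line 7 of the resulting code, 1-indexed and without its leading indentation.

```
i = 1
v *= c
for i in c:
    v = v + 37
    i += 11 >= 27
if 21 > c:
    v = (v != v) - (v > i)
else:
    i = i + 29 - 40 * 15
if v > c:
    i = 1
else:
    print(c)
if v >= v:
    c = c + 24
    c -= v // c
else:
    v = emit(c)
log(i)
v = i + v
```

v = (v != v) - (v > result)

Transformed code:
result = 1
v *= c
for result in c:
    v = v + 37
    result += 11 >= 27
if 21 > c:
    v = (v != v) - (v > result)
else:
    result = result + 29 - 40 * 15
if v > c:
    result = 1
else:
    print(c)
if v >= v:
    c = c + 24
    c -= v // c
else:
    v = emit(c)
log(result)
v = result + v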